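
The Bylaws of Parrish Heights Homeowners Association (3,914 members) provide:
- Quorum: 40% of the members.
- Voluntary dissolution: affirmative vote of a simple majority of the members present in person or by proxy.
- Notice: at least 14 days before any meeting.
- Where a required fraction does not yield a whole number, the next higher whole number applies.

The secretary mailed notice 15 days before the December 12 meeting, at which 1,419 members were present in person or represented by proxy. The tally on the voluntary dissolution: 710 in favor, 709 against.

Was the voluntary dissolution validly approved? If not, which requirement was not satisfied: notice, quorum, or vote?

Invalid — quorum requirement not satisfied.

Notice: 15 days given; 14 required. Satisfied.
Quorum: 40% of 3,914 = 1,565.60, rounded up to 1,566; 1,419 present. Not satisfied.
Vote: requires a majority of those present (1,419); a majority of 1419 is 710, so 710 needed; 710 in favor. Satisfied.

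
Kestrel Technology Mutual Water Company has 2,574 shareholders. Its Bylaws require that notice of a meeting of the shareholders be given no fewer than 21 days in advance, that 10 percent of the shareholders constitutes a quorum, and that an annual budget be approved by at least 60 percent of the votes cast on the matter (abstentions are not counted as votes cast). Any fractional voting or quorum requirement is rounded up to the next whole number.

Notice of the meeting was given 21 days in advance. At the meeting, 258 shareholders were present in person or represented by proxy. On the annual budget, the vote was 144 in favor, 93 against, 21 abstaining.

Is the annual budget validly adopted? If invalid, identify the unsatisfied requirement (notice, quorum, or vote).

Notice: 21 days given; 21 required. Satisfied.
Quorum: 10% of 2,574 = 257.40, rounded up to 258; 258 present. Satisfied.
Vote: requires three-fifths of the votes cast (258 − 21 abstaining = 237); 3/5 of 237 = 142.20, rounded up to 143, so 143 needed; 144 in favor. Satisfied.

Valid — all requirements satisfied.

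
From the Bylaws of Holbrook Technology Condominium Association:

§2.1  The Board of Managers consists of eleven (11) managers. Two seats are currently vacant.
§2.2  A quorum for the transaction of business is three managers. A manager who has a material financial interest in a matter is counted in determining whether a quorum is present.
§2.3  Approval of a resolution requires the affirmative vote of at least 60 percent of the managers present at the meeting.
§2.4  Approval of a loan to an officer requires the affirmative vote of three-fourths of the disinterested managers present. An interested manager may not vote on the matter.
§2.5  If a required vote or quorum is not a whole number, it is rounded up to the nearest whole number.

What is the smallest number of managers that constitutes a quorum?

3

The quorum is fixed at 3.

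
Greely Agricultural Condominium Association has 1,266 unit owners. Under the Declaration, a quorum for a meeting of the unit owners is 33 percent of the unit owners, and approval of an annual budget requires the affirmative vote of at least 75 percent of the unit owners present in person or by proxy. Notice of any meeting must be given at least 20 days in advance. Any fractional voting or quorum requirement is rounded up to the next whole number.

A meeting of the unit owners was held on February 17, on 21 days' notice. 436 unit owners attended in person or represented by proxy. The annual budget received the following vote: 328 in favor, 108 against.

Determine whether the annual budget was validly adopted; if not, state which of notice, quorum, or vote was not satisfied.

Valid — all requirements satisfied.

Notice: 21 days given; 20 required. Satisfied.
Quorum: 33% of 1,266 = 417.78, rounded up to 418; 436 present. Satisfied.
Vote: requires three-fourths of those present (436); 3/4 of 436 = 327, so 327 needed; 328 in favor. Satisfied.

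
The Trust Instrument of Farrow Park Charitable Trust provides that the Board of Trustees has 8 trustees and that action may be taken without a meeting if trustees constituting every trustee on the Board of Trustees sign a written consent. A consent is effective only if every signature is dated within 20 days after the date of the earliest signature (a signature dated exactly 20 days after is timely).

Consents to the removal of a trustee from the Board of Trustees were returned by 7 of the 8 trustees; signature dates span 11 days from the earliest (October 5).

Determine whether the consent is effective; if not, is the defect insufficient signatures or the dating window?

Signatures required: every one of 8 — unanimous means all 8, so 8 needed; 7 signed. Insufficient.
Dating window: the latest signature is 11 days after the earliest; the limit is 20 days. Within the window.

Not effective — insufficient signatures.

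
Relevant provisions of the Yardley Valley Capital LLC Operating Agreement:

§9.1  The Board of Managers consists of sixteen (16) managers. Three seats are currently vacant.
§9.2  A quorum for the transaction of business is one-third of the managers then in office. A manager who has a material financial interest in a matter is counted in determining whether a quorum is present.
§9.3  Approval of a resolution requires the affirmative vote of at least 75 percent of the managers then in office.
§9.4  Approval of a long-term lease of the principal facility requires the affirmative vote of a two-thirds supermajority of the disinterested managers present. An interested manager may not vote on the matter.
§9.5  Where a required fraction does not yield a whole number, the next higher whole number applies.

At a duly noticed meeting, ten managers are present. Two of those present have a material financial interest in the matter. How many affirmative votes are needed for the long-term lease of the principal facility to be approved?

The long-term lease of the principal facility requires two-thirds of the disinterested managers present (10 − 2 = 8).
2/3 of 8 = 5.33, rounded up to 6.

6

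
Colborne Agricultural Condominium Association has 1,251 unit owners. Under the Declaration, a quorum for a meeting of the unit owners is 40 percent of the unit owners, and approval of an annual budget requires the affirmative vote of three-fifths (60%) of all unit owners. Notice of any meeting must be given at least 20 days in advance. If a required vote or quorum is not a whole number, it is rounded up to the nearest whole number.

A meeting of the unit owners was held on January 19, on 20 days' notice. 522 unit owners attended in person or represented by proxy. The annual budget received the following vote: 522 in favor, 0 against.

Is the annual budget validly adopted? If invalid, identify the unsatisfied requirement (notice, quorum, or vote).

Notice: 20 days given; 20 required. Satisfied.
Quorum: 40% of 1,251 = 500.40, rounded up to 501; 522 present. Satisfied.
Vote: requires three-fifths of all unit owners (1,251); 3/5 of 1251 = 750.60, rounded up to 751, so 751 needed; 522 in favor. Not satisfied.

Invalid — vote requirement not satisfied.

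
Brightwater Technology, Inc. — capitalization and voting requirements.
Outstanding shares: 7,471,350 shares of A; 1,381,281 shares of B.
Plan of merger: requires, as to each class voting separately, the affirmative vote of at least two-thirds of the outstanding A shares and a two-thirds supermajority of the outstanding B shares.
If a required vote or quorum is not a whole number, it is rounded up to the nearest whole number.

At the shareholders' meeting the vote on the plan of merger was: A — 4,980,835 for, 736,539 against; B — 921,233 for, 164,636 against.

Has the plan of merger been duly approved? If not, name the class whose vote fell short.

Not approved — the A shares did not give the required vote.

A: 2/3 of 7471350 = 4980900; 4,980,900 required, 4,980,835 in favor — not approved.
B: 2/3 of 1381281 = 920854; 920,854 required, 921,233 in favor — approved.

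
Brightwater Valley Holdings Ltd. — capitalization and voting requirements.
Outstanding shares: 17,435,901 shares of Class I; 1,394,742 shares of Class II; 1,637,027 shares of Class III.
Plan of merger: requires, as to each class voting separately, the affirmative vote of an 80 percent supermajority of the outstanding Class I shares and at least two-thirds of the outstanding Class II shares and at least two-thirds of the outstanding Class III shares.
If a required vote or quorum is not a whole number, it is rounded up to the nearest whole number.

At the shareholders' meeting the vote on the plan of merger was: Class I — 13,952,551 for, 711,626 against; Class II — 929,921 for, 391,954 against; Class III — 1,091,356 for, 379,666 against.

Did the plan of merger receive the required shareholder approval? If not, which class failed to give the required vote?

Approved — every class gave the required vote.

Class I: 4/5 of 17435901 = 13948720.80, rounded up to 13948721; 13,948,721 required, 13,952,551 in favor — approved.
Class II: 2/3 of 1394742 = 929828; 929,828 required, 929,921 in favor — approved.
Class III: 2/3 of 1637027 = 1091351.33, rounded up to 1091352; 1,091,352 required, 1,091,356 in favor — approved.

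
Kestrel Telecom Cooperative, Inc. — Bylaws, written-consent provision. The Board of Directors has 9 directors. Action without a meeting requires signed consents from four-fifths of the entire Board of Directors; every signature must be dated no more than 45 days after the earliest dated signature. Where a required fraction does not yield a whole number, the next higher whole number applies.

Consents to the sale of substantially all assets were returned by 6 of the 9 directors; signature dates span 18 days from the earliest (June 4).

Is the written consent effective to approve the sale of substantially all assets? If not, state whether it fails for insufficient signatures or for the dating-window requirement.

Signatures required: four-fifths of 9 — 4/5 of 9 = 7.20, rounded up to 8, so 8 needed; 6 signed. Insufficient.
Dating window: the latest signature is 18 days after the earliest; the limit is 45 days. Within the window.

Not effective — insufficient signatures.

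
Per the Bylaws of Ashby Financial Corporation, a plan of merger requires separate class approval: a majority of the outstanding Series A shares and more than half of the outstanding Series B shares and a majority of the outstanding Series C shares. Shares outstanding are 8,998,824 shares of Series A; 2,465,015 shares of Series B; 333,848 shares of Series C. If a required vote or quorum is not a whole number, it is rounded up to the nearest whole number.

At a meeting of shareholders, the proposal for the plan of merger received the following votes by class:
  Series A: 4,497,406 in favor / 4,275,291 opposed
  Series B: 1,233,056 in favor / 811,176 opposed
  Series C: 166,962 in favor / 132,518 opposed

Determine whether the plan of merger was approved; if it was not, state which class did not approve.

Not approved — the Series A shares did not give the required vote.

Series A: a majority of 8998824 is 4499413; 4,499,413 required, 4,497,406 in favor — not approved.
Series B: a majority of 2465015 is 1232508; 1,232,508 required, 1,233,056 in favor — approved.
Series C: a majority of 333848 is 166925; 166,925 required, 166,962 in favor — approved.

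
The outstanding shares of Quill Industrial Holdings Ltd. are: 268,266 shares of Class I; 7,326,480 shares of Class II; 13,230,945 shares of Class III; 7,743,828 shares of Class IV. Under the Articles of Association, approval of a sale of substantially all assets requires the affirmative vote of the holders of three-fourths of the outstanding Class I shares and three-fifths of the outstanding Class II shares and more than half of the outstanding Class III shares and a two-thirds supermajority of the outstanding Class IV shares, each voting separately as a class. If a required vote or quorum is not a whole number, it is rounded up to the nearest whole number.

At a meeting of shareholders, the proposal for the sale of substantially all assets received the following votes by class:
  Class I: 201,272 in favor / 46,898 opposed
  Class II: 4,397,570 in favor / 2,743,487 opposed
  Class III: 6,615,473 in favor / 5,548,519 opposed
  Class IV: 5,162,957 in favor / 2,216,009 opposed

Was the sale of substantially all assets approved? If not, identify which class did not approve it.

Class I: 3/4 of 268266 = 201199.50, rounded up to 201200; 201,200 required, 201,272 in favor — approved.
Class II: 3/5 of 7326480 = 4395888; 4,395,888 required, 4,397,570 in favor — approved.
Class III: a majority of 13230945 is 6615473; 6,615,473 required, 6,615,473 in favor — approved.
Class IV: 2/3 of 7743828 = 5162552; 5,162,552 required, 5,162,957 in favor — approved.

Approved — every class gave the required vote.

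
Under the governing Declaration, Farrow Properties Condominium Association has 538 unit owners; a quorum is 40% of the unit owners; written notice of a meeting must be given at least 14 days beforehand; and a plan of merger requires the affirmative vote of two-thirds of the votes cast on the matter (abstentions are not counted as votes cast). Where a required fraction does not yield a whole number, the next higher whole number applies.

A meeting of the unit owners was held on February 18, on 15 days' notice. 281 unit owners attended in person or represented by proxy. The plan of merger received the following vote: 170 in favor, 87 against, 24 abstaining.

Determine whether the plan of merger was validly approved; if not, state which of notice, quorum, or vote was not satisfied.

Notice: 15 days given; 14 required. Satisfied.
Quorum: 40% of 538 = 215.20, rounded up to 216; 281 present. Satisfied.
Vote: requires two-thirds of the votes cast (281 − 24 abstaining = 257); 2/3 of 257 = 171.33, rounded up to 172, so 172 needed; 170 in favor. Not satisfied.

Invalid — vote requirement not satisfied.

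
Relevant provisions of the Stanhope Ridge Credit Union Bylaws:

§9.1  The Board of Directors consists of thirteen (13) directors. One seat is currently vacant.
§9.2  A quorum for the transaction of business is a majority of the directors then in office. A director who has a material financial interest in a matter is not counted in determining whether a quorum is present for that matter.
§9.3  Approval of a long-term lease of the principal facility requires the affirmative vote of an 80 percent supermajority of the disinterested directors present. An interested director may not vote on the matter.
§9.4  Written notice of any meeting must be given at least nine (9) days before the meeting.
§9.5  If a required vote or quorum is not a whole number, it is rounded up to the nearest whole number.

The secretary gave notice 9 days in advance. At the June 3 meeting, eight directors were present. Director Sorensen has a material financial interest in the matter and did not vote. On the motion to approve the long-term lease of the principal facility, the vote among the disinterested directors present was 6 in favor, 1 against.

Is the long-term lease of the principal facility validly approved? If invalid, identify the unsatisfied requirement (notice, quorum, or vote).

Valid — all requirements satisfied.

Notice: 9 days given; 9 required (9 ≥ 9). Satisfied.
Quorum: 8 present, but the 1 interested director does not count, leaving 7. Quorum is 7. Satisfied.
Vote: the long-term lease of the principal facility requires four-fifths of the disinterested directors present (8 − 1 = 7). 4/5 of 7 = 5.60, rounded up to 6, so 6 affirmative votes are needed; 6 voted in favor. Satisfied.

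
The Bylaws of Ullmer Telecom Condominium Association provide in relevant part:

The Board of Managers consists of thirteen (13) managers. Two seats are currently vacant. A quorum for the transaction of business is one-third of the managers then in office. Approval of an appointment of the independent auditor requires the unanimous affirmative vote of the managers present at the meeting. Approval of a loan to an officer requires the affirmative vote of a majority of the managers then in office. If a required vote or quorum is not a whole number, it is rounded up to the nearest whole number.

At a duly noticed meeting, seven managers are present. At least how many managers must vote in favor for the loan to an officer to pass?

The loan to an officer requires a majority of the managers then in office (11).
A majority of 11 is 6.

6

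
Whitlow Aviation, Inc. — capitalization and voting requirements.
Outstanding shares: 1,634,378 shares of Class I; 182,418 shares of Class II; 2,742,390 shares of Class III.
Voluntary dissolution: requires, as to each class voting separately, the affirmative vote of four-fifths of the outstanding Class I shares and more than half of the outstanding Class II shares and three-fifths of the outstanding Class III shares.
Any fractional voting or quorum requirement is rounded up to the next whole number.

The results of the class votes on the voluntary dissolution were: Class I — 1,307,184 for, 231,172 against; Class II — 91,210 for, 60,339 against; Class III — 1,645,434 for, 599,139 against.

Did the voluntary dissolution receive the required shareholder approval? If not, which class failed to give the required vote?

Not approved — the Class I shares did not give the required vote.

Class I: 4/5 of 1634378 = 1307502.40, rounded up to 1307503; 1,307,503 required, 1,307,184 in favor — not approved.
Class II: a majority of 182418 is 91210; 91,210 required, 91,210 in favor — approved.
Class III: 3/5 of 2742390 = 1645434; 1,645,434 required, 1,645,434 in favor — approved.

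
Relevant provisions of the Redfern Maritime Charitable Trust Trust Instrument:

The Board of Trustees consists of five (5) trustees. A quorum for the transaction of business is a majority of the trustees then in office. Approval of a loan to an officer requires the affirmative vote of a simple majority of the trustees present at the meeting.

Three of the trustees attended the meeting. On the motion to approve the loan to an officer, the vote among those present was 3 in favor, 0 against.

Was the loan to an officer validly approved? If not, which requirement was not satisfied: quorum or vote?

Valid — all requirements satisfied.

Quorum: 3 present; quorum is 3. Satisfied.
Vote: the loan to an officer requires a majority of the trustees present (3). A majority of 3 is 2, so 2 affirmative votes are needed; 3 voted in favor. Satisfied.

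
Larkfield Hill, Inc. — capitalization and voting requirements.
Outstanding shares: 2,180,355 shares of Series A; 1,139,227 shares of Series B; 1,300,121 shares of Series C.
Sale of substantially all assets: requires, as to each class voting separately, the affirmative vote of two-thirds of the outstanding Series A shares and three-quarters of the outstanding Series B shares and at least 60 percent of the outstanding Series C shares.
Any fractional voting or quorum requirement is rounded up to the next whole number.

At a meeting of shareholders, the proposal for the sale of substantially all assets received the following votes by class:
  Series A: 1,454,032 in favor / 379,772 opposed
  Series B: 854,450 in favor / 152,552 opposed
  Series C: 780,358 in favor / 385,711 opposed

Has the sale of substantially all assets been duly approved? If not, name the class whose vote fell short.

Series A: 2/3 of 2180355 = 1453570; 1,453,570 required, 1,454,032 in favor — approved.
Series B: 3/4 of 1139227 = 854420.25, rounded up to 854421; 854,421 required, 854,450 in favor — approved.
Series C: 3/5 of 1300121 = 780072.60, rounded up to 780073; 780,073 required, 780,358 in favor — approved.

Approved — every class gave the required vote.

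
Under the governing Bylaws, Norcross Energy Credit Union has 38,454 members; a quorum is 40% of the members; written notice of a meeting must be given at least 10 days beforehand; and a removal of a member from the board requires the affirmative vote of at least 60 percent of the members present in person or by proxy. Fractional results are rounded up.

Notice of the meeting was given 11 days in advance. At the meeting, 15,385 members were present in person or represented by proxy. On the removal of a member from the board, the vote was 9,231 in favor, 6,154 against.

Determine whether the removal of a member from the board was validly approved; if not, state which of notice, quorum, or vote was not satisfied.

Valid — all requirements satisfied.

Notice: 11 days given; 10 required. Satisfied.
Quorum: 40% of 38,454 = 15,381.60, rounded up to 15,382; 15,385 present. Satisfied.
Vote: requires three-fifths of those present (15,385); 3/5 of 15385 = 9231, so 9,231 needed; 9,231 in favor. Satisfied.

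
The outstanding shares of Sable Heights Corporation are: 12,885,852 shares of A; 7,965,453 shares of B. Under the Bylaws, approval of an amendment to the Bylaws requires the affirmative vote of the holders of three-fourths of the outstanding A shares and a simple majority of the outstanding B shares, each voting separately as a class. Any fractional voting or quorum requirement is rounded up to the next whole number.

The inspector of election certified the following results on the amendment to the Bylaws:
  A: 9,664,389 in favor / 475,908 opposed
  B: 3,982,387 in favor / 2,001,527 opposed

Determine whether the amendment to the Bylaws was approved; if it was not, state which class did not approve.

A: 3/4 of 12885852 = 9664389; 9,664,389 required, 9,664,389 in favor — approved.
B: a majority of 7965453 is 3982727; 3,982,727 required, 3,982,387 in favor — not approved.

Not approved — the B shares did not give the required vote.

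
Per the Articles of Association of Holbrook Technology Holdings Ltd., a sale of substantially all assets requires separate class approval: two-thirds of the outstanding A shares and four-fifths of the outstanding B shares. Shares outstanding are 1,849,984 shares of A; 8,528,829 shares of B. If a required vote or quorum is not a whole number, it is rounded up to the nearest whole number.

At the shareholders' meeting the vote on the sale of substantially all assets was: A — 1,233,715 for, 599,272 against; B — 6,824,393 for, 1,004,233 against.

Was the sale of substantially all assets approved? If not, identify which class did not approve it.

Approved — every class gave the required vote.

A: 2/3 of 1849984 = 1233322.67, rounded up to 1233323; 1,233,323 required, 1,233,715 in favor — approved.
B: 4/5 of 8528829 = 6823063.20, rounded up to 6823064; 6,823,064 required, 6,824,393 in favor — approved.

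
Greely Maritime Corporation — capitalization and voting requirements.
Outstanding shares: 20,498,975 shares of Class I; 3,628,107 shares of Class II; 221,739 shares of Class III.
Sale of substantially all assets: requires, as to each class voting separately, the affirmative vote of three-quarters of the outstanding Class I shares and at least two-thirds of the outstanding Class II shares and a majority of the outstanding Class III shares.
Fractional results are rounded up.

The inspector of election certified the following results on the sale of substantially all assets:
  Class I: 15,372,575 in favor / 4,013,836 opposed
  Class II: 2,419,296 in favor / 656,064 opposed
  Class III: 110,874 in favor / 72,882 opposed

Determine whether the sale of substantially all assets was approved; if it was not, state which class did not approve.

Class I: 3/4 of 20498975 = 15374231.25, rounded up to 15374232; 15,374,232 required, 15,372,575 in favor — not approved.
Class II: 2/3 of 3628107 = 2418738; 2,418,738 required, 2,419,296 in favor — approved.
Class III: a majority of 221739 is 110870; 110,870 required, 110,874 in favor — approved.

Not approved — the Class I shares did not give the required vote.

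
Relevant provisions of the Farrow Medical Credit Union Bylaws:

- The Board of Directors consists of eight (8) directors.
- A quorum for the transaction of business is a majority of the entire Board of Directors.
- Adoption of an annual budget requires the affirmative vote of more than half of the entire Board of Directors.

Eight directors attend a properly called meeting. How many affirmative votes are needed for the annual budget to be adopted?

The annual budget requires a majority of the entire Board of Directors (8).
A majority of 8 is 5.

5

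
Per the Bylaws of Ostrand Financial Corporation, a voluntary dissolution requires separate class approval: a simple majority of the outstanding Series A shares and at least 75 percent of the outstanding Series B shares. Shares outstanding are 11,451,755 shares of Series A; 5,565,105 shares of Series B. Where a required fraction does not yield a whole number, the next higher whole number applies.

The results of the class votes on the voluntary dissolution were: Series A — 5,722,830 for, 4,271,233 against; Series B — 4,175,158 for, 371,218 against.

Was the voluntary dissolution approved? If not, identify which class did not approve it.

Series A: a majority of 11451755 is 5725878; 5,725,878 required, 5,722,830 in favor — not approved.
Series B: 3/4 of 5565105 = 4173828.75, rounded up to 4173829; 4,173,829 required, 4,175,158 in favor — approved.

Not approved — the Series A shares did not give the required vote.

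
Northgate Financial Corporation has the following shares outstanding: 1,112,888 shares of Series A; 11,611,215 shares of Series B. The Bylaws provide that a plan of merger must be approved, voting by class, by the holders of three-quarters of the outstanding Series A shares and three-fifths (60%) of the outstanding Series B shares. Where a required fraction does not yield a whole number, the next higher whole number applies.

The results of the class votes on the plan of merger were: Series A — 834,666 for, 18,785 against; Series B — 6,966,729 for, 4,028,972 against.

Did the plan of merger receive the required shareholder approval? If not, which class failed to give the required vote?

Series A: 3/4 of 1112888 = 834666; 834,666 required, 834,666 in favor — approved.
Series B: 3/5 of 11611215 = 6966729; 6,966,729 required, 6,966,729 in favor — approved.

Approved — every class gave the required vote.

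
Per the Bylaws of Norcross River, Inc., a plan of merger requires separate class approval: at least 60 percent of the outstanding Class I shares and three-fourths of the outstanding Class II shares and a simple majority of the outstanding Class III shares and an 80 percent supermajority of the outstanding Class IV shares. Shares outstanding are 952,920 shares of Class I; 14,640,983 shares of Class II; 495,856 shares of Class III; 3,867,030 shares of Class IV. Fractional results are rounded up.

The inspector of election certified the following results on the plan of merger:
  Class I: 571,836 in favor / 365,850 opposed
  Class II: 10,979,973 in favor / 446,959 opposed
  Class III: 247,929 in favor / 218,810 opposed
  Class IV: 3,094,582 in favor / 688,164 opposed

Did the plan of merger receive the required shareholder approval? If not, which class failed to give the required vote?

Class I: 3/5 of 952920 = 571752; 571,752 required, 571,836 in favor — approved.
Class II: 3/4 of 14640983 = 10980737.25, rounded up to 10980738; 10,980,738 required, 10,979,973 in favor — not approved.
Class III: a majority of 495856 is 247929; 247,929 required, 247,929 in favor — approved.
Class IV: 4/5 of 3867030 = 3093624; 3,093,624 required, 3,094,582 in favor — approved.

Not approved — the Class II shares did not give the required vote.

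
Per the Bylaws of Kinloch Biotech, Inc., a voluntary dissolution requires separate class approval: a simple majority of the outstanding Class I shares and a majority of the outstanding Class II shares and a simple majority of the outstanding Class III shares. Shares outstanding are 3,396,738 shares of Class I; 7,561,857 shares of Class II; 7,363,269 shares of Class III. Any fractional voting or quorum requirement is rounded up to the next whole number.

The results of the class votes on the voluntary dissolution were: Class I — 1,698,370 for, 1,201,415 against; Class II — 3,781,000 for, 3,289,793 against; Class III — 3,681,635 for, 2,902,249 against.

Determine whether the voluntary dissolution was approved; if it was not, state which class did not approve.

Class I: a majority of 3396738 is 1698370; 1,698,370 required, 1,698,370 in favor — approved.
Class II: a majority of 7561857 is 3780929; 3,780,929 required, 3,781,000 in favor — approved.
Class III: a majority of 7363269 is 3681635; 3,681,635 required, 3,681,635 in favor — approved.

Approved — every class gave the required vote.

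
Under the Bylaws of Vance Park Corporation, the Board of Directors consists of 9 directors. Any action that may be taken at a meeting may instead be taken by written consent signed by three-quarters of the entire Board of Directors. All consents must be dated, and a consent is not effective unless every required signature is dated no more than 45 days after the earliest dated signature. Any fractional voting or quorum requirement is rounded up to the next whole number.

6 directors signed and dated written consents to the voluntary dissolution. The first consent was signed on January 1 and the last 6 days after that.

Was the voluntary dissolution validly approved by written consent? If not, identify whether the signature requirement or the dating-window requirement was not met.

Signatures required: three-quarters of 9 — 3/4 of 9 = 6.75, rounded up to 7, so 7 needed; 6 signed. Insufficient.
Dating window: the latest signature is 6 days after the earliest; the limit is 45 days. Within the window.

Not effective — insufficient signatures.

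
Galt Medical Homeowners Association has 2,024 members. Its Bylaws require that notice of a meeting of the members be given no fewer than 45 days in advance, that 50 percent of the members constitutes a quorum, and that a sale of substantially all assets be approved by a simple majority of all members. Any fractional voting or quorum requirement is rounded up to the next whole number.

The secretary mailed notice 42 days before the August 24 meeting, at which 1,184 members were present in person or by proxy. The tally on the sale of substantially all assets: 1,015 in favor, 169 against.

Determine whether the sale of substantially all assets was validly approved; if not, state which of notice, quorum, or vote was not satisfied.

Notice: 42 days given; 45 required. Not satisfied.
Quorum: 50% of 2,024 = 1,012; 1,184 present. Satisfied.
Vote: requires a majority of all members (2,024); a majority of 2024 is 1013, so 1,013 needed; 1,015 in favor. Satisfied.

Invalid — notice requirement not satisfied.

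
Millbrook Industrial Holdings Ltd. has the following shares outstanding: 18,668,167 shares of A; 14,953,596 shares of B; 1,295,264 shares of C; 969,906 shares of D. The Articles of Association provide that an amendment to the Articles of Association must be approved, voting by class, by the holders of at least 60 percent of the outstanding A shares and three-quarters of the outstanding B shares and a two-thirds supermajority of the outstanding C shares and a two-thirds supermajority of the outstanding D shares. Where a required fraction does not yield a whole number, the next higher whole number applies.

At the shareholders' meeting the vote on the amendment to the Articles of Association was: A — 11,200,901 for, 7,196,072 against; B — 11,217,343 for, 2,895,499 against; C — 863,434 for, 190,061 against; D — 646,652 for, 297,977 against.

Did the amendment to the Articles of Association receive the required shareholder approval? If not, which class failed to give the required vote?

A: 3/5 of 18668167 = 11200900.20, rounded up to 11200901; 11,200,901 required, 11,200,901 in favor — approved.
B: 3/4 of 14953596 = 11215197; 11,215,197 required, 11,217,343 in favor — approved.
C: 2/3 of 1295264 = 863509.33, rounded up to 863510; 863,510 required, 863,434 in favor — not approved.
D: 2/3 of 969906 = 646604; 646,604 required, 646,652 in favor — approved.

Not approved — the C shares did not give the required vote.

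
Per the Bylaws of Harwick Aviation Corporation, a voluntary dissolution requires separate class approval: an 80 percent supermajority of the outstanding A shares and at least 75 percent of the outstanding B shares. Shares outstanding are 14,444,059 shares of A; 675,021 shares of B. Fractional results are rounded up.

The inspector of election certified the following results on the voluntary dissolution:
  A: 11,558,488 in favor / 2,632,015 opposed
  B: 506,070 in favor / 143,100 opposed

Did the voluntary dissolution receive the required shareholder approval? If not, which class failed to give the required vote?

A: 4/5 of 14444059 = 11555247.20, rounded up to 11555248; 11,555,248 required, 11,558,488 in favor — approved.
B: 3/4 of 675021 = 506265.75, rounded up to 506266; 506,266 required, 506,070 in favor — not approved.

Not approved — the B shares did not give the required vote.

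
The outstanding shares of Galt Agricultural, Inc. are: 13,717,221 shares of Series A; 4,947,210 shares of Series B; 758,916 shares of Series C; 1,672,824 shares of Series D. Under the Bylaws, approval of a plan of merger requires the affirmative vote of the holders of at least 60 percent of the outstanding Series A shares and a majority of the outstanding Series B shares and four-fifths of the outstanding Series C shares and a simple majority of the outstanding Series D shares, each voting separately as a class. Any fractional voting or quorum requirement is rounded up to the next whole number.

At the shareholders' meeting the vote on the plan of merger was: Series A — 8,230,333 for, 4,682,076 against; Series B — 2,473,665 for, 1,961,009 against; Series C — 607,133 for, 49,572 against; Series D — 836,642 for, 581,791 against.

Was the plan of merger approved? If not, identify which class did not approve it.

Approved — every class gave the required vote.

Series A: 3/5 of 13717221 = 8230332.60, rounded up to 8230333; 8,230,333 required, 8,230,333 in favor — approved.
Series B: a majority of 4947210 is 2473606; 2,473,606 required, 2,473,665 in favor — approved.
Series C: 4/5 of 758916 = 607132.80, rounded up to 607133; 607,133 required, 607,133 in favor — approved.
Series D: a majority of 1672824 is 836413; 836,413 required, 836,642 in favor — approved.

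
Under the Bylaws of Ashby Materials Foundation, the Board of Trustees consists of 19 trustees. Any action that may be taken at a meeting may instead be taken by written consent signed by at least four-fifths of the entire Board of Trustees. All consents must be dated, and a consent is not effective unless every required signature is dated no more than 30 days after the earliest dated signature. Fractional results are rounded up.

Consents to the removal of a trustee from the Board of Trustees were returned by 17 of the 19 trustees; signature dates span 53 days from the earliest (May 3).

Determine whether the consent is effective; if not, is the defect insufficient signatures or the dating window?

Not effective — dating-window requirement not satisfied.

Signatures required: at least four-fifths of 19 — 4/5 of 19 = 15.20, rounded up to 16, so 16 needed; 17 signed. Sufficient.
Dating window: the latest signature is 53 days after the earliest; the limit is 30 days. Outside the window.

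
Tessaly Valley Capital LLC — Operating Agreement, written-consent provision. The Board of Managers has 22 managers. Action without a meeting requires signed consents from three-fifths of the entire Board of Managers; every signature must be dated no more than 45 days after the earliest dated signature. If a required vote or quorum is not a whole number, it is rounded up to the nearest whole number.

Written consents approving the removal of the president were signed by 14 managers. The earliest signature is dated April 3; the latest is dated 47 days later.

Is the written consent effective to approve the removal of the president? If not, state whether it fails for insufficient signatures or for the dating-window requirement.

Signatures required: three-fifths of 22 — 3/5 of 22 = 13.20, rounded up to 14, so 14 needed; 14 signed. Sufficient.
Dating window: the latest signature is 47 days after the earliest; the limit is 45 days. Outside the window.

Not effective — dating-window requirement not satisfied.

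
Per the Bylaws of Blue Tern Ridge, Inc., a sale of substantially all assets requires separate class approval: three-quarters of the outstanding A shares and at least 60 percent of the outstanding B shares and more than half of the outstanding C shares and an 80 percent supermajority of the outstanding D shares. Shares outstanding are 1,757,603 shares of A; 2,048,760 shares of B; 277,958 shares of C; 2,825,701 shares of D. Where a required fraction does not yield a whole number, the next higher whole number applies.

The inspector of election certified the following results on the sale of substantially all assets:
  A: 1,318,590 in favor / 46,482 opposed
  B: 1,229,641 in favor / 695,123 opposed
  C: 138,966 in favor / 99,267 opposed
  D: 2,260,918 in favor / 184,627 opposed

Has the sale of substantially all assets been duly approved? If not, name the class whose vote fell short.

Not approved — the C shares did not give the required vote.

A: 3/4 of 1757603 = 1318202.25, rounded up to 1318203; 1,318,203 required, 1,318,590 in favor — approved.
B: 3/5 of 2048760 = 1229256; 1,229,256 required, 1,229,641 in favor — approved.
C: a majority of 277958 is 138980; 138,980 required, 138,966 in favor — not approved.
D: 4/5 of 2825701 = 2260560.80, rounded up to 2260561; 2,260,561 required, 2,260,918 in favor — approved.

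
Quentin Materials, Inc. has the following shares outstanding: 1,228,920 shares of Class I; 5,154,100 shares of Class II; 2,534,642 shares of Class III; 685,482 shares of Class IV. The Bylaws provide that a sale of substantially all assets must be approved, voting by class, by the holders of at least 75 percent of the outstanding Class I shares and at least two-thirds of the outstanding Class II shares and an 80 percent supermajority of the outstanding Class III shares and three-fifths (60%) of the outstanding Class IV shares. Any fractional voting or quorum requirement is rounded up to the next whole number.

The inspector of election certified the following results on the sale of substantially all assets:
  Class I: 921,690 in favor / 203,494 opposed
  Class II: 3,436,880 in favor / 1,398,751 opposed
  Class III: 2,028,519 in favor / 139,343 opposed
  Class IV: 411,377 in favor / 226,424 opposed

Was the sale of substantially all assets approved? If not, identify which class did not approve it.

Approved — every class gave the required vote.

Class I: 3/4 of 1228920 = 921690; 921,690 required, 921,690 in favor — approved.
Class II: 2/3 of 5154100 = 3436066.67, rounded up to 3436067; 3,436,067 required, 3,436,880 in favor — approved.
Class III: 4/5 of 2534642 = 2027713.60, rounded up to 2027714; 2,027,714 required, 2,028,519 in favor — approved.
Class IV: 3/5 of 685482 = 411289.20, rounded up to 411290; 411,290 required, 411,377 in favor — approved.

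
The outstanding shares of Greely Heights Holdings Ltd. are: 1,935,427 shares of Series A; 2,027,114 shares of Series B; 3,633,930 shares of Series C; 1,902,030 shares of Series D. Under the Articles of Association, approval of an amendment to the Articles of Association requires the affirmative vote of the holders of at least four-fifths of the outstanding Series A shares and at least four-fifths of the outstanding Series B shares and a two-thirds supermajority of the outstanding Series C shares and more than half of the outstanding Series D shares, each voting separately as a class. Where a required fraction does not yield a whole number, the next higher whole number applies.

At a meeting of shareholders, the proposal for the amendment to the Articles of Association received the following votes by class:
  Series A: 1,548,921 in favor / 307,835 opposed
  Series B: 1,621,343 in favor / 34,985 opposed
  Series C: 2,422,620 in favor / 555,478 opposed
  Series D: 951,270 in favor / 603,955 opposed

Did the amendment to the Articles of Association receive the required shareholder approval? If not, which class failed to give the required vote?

Not approved — the Series B shares did not give the required vote.

Series A: 4/5 of 1935427 = 1548341.60, rounded up to 1548342; 1,548,342 required, 1,548,921 in favor — approved.
Series B: 4/5 of 2027114 = 1621691.20, rounded up to 1621692; 1,621,692 required, 1,621,343 in favor — not approved.
Series C: 2/3 of 3633930 = 2422620; 2,422,620 required, 2,422,620 in favor — approved.
Series D: a majority of 1902030 is 951016; 951,016 required, 951,270 in favor — approved.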